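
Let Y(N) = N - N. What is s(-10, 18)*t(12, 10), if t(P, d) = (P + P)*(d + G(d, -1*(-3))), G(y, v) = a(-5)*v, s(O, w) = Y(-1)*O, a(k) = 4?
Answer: 0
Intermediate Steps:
Y(N) = 0
s(O, w) = 0 (s(O, w) = 0*O = 0)
G(y, v) = 4*v
t(P, d) = 2*P*(12 + d) (t(P, d) = (P + P)*(d + 4*(-1*(-3))) = (2*P)*(d + 4*3) = (2*P)*(d + 12) = (2*P)*(12 + d) = 2*P*(12 + d))
s(-10, 18)*t(12, 10) = 0*(2*12*(12 + 10)) = 0*(2*12*22) = 0*528 = 0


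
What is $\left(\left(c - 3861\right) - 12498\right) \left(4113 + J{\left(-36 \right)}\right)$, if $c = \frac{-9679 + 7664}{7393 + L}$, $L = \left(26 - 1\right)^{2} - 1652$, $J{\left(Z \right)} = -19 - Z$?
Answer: $- \frac{215056139585}{3183} \approx -6.7564 \cdot 10^{7}$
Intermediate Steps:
$L = -1027$ ($L = 25^{2} - 1652 = 625 - 1652 = -1027$)
$c = - \frac{2015}{6366}$ ($c = \frac{-9679 + 7664}{7393 - 1027} = - \frac{2015}{6366} \approx -0.31653$)
$\left(\left(c - 3861\right) - 12498\right) \left(4113 + J{\left(-36 \right)}\right) = \left(\left(- \frac{2015}{6366} - 3861\right) - 12498\right) \left(4113 - -17\right) = \left(\left(- \frac{2015}{6366} - 3861\right) - 12498\right) \left(4113 + \left(-19 + 36\right)\right) = \left(- \frac{24581141}{6366} - 12498\right) \left(4113 + 17\right) = \left(- \frac{104143409}{6366}\right) 4130 = - \frac{215056139585}{3183}$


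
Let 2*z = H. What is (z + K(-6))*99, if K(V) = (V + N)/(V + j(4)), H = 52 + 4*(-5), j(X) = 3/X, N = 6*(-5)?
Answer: 15840/7 ≈ 2262.9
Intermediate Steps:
N = -30
H = 32 (H = 52 - 20 = 32)
K(V) = (-30 + V)/(¾ + V) (K(V) = (V - 30)/(V + 3/4) = (-30 + V)/(V + 3*(¼)) = (-30 + V)/(V + ¾) = (-30 + V)/(¾ + V))
z = 16 (z = (½)*32 = 16)
(z + K(-6))*99 = (16 + 4*(-30 - 6)/(3 + 4*(-6)))*99 = (16 + 4*(-36)/(3 - 24))*99 = (16 + 4*(-36)/(-21))*99 = (16 + 4*(-1/21)*(-36))*99 = (16 + 48/7)*99 = (160/7)*99 = 15840/7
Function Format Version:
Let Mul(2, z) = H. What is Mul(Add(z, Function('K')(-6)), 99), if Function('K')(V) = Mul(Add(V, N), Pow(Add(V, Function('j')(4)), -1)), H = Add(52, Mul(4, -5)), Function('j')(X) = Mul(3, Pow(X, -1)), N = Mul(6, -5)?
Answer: Rational(15840, 7) ≈ 2262.9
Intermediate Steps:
N = -30
H = 32 (H = Add(52, -20) = 32)
Function('K')(V) = Mul(Pow(Add(Rational(3, 4), V), -1), Add(-30, V)) (Function('K')(V) = Mul(Add(V, -30), Pow(Add(V, Mul(3, Pow(4, -1))), -1)) = Mul(Add(-30, V), Pow(Add(V, Mul(3, Rational(1, 4))), -1)) = Mul(Add(-30, V), Pow(Add(V, Rational(3, 4)), -1)) = Mul(Add(-30, V), Pow(Add(Rational(3, 4), V), -1)) = Mul(Pow(Add(Rational(3, 4), V), -1), Add(-30, V)))
z = 16 (z = Mul(Rational(1, 2), 32) = 16)
Mul(Add(z, Function('K')(-6)), 99) = Mul(Add(16, Mul(4, Pow(Add(3, Mul(4, -6)), -1), Add(-30, -6))), 99) = Mul(Add(16, Mul(4, Pow(Add(3, -24), -1), -36)), 99) = Mul(Add(16, Mul(4, Pow(-21, -1), -36)), 99) = Mul(Add(16, Mul(4, Rational(-1, 21), -36)), 99) = Mul(Add(16, Rational(48, 7)), 99) = Mul(Rational(160, 7), 99) = Rational(15840, 7)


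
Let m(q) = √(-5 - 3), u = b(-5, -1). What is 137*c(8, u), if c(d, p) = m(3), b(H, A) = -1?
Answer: 274*I*√2 ≈ 387.49*I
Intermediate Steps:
u = -1
m(q) = 2*I*√2 (m(q) = √(-8) = 2*I*√2)
c(d, p) = 2*I*√2
137*c(8, u) = 137*(2*I*√2) = 274*I*√2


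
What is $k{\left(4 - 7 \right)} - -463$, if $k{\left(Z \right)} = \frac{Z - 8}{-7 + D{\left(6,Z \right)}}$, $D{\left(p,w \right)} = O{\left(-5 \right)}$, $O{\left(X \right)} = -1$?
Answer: $\frac{3715}{8} \approx 464.38$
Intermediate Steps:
$D{\left(p,w \right)} = -1$
$k{\left(Z \right)} = 1 - \frac{Z}{8}$ ($k{\left(Z \right)} = \frac{Z - 8}{-7 - 1} = \frac{-8 + Z}{-8} = \left(-8 + Z\right) \left(- \frac{1}{8}\right) = 1 - \frac{Z}{8}$)
$k{\left(4 - 7 \right)} - -463 = \left(1 - \frac{4 - 7}{8}\right) - -463 = \left(1 - - \frac{3}{8}\right) + 463 = \left(1 + \frac{3}{8}\right) + 463 = \frac{11}{8} + 463 = \frac{3715}{8}$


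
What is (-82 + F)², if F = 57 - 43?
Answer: 4624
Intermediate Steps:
F = 14
(-82 + F)² = (-82 + 14)² = (-68)² = 4624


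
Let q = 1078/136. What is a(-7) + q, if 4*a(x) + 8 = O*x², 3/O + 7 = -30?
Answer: 3103/629 ≈ 4.9332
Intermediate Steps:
O = -3/37 (O = 3/(-7 - 30) = 3/(-37) = 3*(-1/37) = -3/37 ≈ -0.081081)
a(x) = -2 - 3*x²/148 (a(x) = -2 + (-3*x²/37)/4 = -2 - 3*x²/148)
q = 539/68 (q = 1078*(1/136) = 539/68 ≈ 7.9265)
a(-7) + q = (-2 - 3/148*(-7)²) + 539/68 = (-2 - 3/148*49) + 539/68 = (-2 - 147/148) + 539/68 = -443/148 + 539/68 = 3103/629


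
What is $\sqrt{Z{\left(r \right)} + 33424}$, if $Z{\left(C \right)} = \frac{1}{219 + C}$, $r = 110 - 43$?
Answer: $\frac{\sqrt{2733949790}}{286} \approx 182.82$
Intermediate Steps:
$r = 67$
$\sqrt{Z{\left(r \right)} + 33424} = \sqrt{\frac{1}{219 + 67} + 33424} = \sqrt{\frac{1}{286} + 33424} = \sqrt{\frac{9559265}{286}} = \frac{\sqrt{2733949790}}{286}$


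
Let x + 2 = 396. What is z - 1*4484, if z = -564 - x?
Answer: -5442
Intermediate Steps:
x = 394 (x = -2 + 396 = 394)
z = -958 (z = -564 - 1*394 = -564 - 394 = -958)
z - 1*4484 = -958 - 1*4484 = -958 - 4484 = -5442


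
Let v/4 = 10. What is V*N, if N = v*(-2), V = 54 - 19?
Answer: -2800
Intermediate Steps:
v = 40 (v = 4*10 = 40)
V = 35
N = -80 (N = 40*(-2) = -80)
V*N = 35*(-80) = -2800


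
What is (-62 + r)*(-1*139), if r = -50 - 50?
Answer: 22518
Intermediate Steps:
r = -100
(-62 + r)*(-1*139) = (-62 - 100)*(-1*139) = -162*(-139) = 22518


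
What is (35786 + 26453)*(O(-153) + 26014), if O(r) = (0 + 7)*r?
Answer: 1552427377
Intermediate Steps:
O(r) = 7*r
(35786 + 26453)*(O(-153) + 26014) = (35786 + 26453)*(7*(-153) + 26014) = 62239*(-1071 + 26014) = 62239*24943 = 1552427377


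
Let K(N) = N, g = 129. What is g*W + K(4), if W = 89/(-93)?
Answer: -3703/31 ≈ -119.45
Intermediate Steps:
W = -89/93 (W = 89*(-1/93) = -89/93 ≈ -0.95699)
g*W + K(4) = 129*(-89/93) + 4 = -3827/31 + 4 = -3703/31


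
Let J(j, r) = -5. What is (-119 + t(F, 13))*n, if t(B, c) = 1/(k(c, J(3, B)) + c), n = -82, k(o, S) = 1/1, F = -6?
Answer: 68265/7 ≈ 9752.1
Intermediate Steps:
k(o, S) = 1
t(B, c) = 1/(1 + c)
(-119 + t(F, 13))*n = (-119 + 1/(1 + 13))*(-82) = (-119 + 1/14)*(-82) = -1665/14*(-82) = 68265/7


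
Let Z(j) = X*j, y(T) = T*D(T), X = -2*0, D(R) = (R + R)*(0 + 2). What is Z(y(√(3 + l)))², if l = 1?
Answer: 0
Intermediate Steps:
D(R) = 4*R (D(R) = (2*R)*2 = 4*R)
X = 0
y(T) = 4*T² (y(T) = T*(4*T) = 4*T²)
Z(j) = 0 (Z(j) = 0*j = 0)
Z(y(√(3 + l)))² = 0² = 0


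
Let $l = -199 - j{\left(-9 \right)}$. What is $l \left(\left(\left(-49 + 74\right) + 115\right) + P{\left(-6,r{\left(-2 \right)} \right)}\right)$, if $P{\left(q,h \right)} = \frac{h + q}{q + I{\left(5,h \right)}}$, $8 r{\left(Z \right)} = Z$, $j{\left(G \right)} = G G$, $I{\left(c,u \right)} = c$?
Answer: $-40950$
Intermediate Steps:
$j{\left(G \right)} = G^{2}$
$r{\left(Z \right)} = \frac{Z}{8}$
$P{\left(q,h \right)} = \frac{h + q}{5 + q}$ ($P{\left(q,h \right)} = \frac{h + q}{q + 5} = \frac{h + q}{5 + q}$)
$l = -280$ ($l = -199 - \left(-9\right)^{2} = -199 - 81 = -280$)
$l \left(\left(\left(-49 + 74\right) + 115\right) + P{\left(-6,r{\left(-2 \right)} \right)}\right) = - 280 \left(\left(\left(-49 + 74\right) + 115\right) + \frac{\frac{1}{8} \left(-2\right) - 6}{5 - 6}\right) = - 280 \left(\left(25 + 115\right) + \frac{- \frac{1}{4} - 6}{-1}\right) = - 280 \left(140 - - \frac{25}{4}\right) = - 280 \left(140 + \frac{25}{4}\right) = \left(-280\right) \frac{585}{4} = -40950$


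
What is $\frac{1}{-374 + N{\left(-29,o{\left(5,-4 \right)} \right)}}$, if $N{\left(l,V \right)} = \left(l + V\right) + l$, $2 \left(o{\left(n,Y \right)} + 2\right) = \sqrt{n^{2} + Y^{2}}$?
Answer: $- \frac{1736}{753383} - \frac{2 \sqrt{41}}{753383} \approx -0.0023213$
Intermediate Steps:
$o{\left(n,Y \right)} = -2 + \frac{\sqrt{Y^{2} + n^{2}}}{2}$ ($o{\left(n,Y \right)} = -2 + \frac{\sqrt{n^{2} + Y^{2}}}{2} = -2 + \frac{\sqrt{Y^{2} + n^{2}}}{2}$)
$N{\left(l,V \right)} = V + 2 l$ ($N{\left(l,V \right)} = \left(V + l\right) + l = V + 2 l$)
$\frac{1}{-374 + N{\left(-29,o{\left(5,-4 \right)} \right)}} = \frac{1}{-374 + \left(\left(-2 + \frac{\sqrt{\left(-4\right)^{2} + 5^{2}}}{2}\right) + 2 \left(-29\right)\right)} = \frac{1}{-374 - \left(60 - \frac{\sqrt{16 + 25}}{2}\right)} = \frac{1}{-374 - \left(60 - \frac{\sqrt{41}}{2}\right)} = \frac{1}{-434 + \frac{\sqrt{41}}{2}}$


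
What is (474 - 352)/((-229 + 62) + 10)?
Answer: -122/157 ≈ -0.77707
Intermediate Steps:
(474 - 352)/((-229 + 62) + 10) = 122/(-167 + 10) = 122/(-157) = 122*(-1/157) = -122/157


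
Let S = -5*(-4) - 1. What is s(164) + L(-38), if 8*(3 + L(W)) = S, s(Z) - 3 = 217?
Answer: 1755/8 ≈ 219.38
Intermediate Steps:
S = 19 (S = 20 - 1 = 19)
s(Z) = 220 (s(Z) = 3 + 217 = 220)
L(W) = -5/8 (L(W) = -3 + (⅛)*19 = -3 + 19/8 = -5/8)
s(164) + L(-38) = 220 - 5/8 = 1755/8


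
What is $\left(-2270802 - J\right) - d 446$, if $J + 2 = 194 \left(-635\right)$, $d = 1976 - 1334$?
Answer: $-2433942$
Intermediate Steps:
$d = 642$
$J = -123192$ ($J = -2 + 194 \left(-635\right) = -2 - 123190 = -123192$)
$\left(-2270802 - J\right) - d 446 = \left(-2270802 - -123192\right) - 642 \cdot 446 = \left(-2270802 + 123192\right) - 286332 = -2147610 - 286332 = -2433942$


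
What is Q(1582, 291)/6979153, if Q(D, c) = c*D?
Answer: 460362/6979153 ≈ 0.065962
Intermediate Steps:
Q(D, c) = D*c
Q(1582, 291)/6979153 = (1582*291)/6979153 = 460362*(1/6979153) = 460362/6979153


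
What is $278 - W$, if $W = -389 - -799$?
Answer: $-132$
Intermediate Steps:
$W = 410$ ($W = -389 + 799 = 410$)
$278 - W = 278 - 410 = -132$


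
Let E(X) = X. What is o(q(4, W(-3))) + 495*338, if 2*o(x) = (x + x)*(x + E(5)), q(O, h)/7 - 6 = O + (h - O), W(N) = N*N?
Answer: 178860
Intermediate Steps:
W(N) = N**2
q(O, h) = 42 + 7*h (q(O, h) = 42 + 7*(O + (h - O)) = 42 + 7*h)
o(x) = x*(5 + x) (o(x) = ((x + x)*(x + 5))/2 = ((2*x)*(5 + x))/2 = (2*x*(5 + x))/2 = x*(5 + x))
o(q(4, W(-3))) + 495*338 = (42 + 7*(-3)**2)*(5 + (42 + 7*(-3)**2)) + 495*338 = (42 + 7*9)*(5 + (42 + 7*9)) + 167310 = (42 + 63)*(5 + (42 + 63)) + 167310 = 105*(5 + 105) + 167310 = 105*110 + 167310 = 11550 + 167310 = 178860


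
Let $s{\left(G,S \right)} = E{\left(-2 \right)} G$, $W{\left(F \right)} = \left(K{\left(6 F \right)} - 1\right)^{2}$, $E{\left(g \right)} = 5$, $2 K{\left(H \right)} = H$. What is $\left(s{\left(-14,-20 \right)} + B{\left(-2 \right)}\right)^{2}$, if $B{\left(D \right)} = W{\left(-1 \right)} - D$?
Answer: $2704$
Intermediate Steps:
$K{\left(H \right)} = \frac{H}{2}$
$W{\left(F \right)} = \left(-1 + 3 F\right)^{2}$ ($W{\left(F \right)} = \left(\frac{6 F}{2} - 1\right)^{2} = \left(3 F - 1\right)^{2} = \left(-1 + 3 F\right)^{2}$)
$s{\left(G,S \right)} = 5 G$
$B{\left(D \right)} = 16 - D$ ($B{\left(D \right)} = \left(-1 + 3 \left(-1\right)\right)^{2} - D = \left(-1 - 3\right)^{2} - D = \left(-4\right)^{2} - D = 16 - D$)
$\left(s{\left(-14,-20 \right)} + B{\left(-2 \right)}\right)^{2} = \left(5 \left(-14\right) + \left(16 - -2\right)\right)^{2} = \left(-70 + \left(16 + 2\right)\right)^{2} = \left(-70 + 18\right)^{2} = \left(-52\right)^{2} = 2704$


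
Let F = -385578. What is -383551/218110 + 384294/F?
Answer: -38617865303/14016402930 ≈ -2.7552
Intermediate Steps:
-383551/218110 + 384294/F = -383551/218110 + 384294/(-385578) = -383551*1/218110 + 384294*(-1/385578) = -383551/218110 - 64049/64263 = -38617865303/14016402930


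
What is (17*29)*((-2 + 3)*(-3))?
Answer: -1479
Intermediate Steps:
(17*29)*((-2 + 3)*(-3)) = 493*(1*(-3)) = 493*(-3) = -1479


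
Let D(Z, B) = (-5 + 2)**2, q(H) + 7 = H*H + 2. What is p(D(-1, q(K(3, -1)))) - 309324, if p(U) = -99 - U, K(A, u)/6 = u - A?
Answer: -309432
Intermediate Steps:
K(A, u) = -6*A + 6*u (K(A, u) = 6*(u - A) = -6*A + 6*u)
q(H) = -5 + H**2 (q(H) = -7 + (H*H + 2) = -7 + (H**2 + 2) = -7 + (2 + H**2) = -5 + H**2)
D(Z, B) = 9 (D(Z, B) = (-3)**2 = 9)
p(D(-1, q(K(3, -1)))) - 309324 = (-99 - 1*9) - 309324 = (-99 - 9) - 309324 = -108 - 309324 = -309432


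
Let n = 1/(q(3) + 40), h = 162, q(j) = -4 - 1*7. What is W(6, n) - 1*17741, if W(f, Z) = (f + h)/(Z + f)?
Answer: -442829/25 ≈ -17713.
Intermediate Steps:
q(j) = -11 (q(j) = -4 - 7 = -11)
n = 1/29 (n = 1/(-11 + 40) = 1/29 ≈ 0.034483)
W(f, Z) = (162 + f)/(Z + f) (W(f, Z) = (f + 162)/(Z + f) = (162 + f)/(Z + f))
W(6, n) - 1*17741 = (162 + 6)/(1/29 + 6) - 1*17741 = 168/(175/29) - 17741 = (29/175)*168 - 17741 = 696/25 - 17741 = -442829/25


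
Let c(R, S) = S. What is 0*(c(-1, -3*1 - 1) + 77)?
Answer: 0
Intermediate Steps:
0*(c(-1, -3*1 - 1) + 77) = 0*((-3*1 - 1) + 77) = 0*((-3 - 1) + 77) = 0*(-4 + 77) = 0*73 = 0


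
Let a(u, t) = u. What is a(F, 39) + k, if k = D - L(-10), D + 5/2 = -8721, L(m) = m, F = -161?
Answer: -17749/2 ≈ -8874.5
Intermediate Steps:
D = -17447/2 (D = -5/2 - 8721 = -17447/2 ≈ -8723.5)
k = -17427/2 (k = -17447/2 - 1*(-10) = -17447/2 + 10 = -17427/2 ≈ -8713.5)
a(F, 39) + k = -161 - 17427/2 = -17749/2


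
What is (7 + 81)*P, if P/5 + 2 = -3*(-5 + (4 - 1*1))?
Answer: 1760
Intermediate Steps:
P = 20 (P = -10 + 5*(-3*(-5 + (4 - 1*1))) = -10 + 5*(-3*(-5 + (4 - 1))) = -10 + 5*(-3*(-5 + 3)) = -10 + 5*(-3*(-2)) = -10 + 5*6 = -10 + 30 = 20)
(7 + 81)*P = (7 + 81)*20 = 88*20 = 1760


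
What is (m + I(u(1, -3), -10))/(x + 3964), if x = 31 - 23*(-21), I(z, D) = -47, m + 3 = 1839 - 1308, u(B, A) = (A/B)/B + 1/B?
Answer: 481/4478 ≈ 0.10741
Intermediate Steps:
u(B, A) = 1/B + A/B² (u(B, A) = A/B² + 1/B = 1/B + A/B²)
m = 528 (m = -3 + (1839 - 1308) = -3 + 531 = 528)
x = 514 (x = 31 + 483 = 514)
(m + I(u(1, -3), -10))/(x + 3964) = (528 - 47)/(514 + 3964) = 481/4478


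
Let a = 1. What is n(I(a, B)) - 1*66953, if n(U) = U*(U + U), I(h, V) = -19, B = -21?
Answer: -66231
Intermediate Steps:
n(U) = 2*U² (n(U) = U*(2*U) = 2*U²)
n(I(a, B)) - 1*66953 = 2*(-19)² - 1*66953 = 2*361 - 66953 = 722 - 66953 = -66231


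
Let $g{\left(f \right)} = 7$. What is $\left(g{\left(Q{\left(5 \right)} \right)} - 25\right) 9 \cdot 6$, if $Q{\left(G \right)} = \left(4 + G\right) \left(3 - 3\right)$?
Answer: $-972$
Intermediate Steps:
$Q{\left(G \right)} = 0$ ($Q{\left(G \right)} = \left(4 + G\right) 0 = 0$)
$\left(g{\left(Q{\left(5 \right)} \right)} - 25\right) 9 \cdot 6 = \left(7 - 25\right) 9 \cdot 6 = \left(-18\right) 54 = -972$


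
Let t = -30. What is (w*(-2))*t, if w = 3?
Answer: 180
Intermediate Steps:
(w*(-2))*t = (3*(-2))*(-30) = -6*(-30) = 180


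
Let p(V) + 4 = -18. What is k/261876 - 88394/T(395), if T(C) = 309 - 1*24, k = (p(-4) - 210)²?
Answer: -642581314/2073185 ≈ -309.95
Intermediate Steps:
p(V) = -22 (p(V) = -4 - 18 = -22)
k = 53824 (k = (-22 - 210)² = (-232)² = 53824)
T(C) = 285 (T(C) = 309 - 24 = 285)
k/261876 - 88394/T(395) = 53824/261876 - 88394/285 = 53824*(1/261876) - 88394*1/285 = 13456/65469 - 88394/285 = -642581314/2073185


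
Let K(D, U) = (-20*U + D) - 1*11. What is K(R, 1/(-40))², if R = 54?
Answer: 7569/4 ≈ 1892.3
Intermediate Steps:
K(D, U) = -11 + D - 20*U (K(D, U) = (D - 20*U) - 11 = -11 + D - 20*U)
K(R, 1/(-40))² = (-11 + 54 - 20/(-40))² = (-11 + 54 - 20*(-1/40))² = (-11 + 54 + ½)² = (87/2)² = 7569/4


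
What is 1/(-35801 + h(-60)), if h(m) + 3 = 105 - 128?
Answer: -1/35827 ≈ -2.7912e-5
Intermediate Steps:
h(m) = -26 (h(m) = -3 + (105 - 128) = -3 - 23 = -26)
1/(-35801 + h(-60)) = 1/(-35801 - 26) = 1/(-35827) = -1/35827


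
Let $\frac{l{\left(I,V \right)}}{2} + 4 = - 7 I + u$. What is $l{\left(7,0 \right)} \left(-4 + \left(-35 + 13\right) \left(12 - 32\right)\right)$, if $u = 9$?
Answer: $-38368$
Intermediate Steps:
$l{\left(I,V \right)} = 10 - 14 I$ ($l{\left(I,V \right)} = -8 + 2 \left(- 7 I + 9\right) = -8 + 2 \left(9 - 7 I\right) = -8 - \left(-18 + 14 I\right) = 10 - 14 I$)
$l{\left(7,0 \right)} \left(-4 + \left(-35 + 13\right) \left(12 - 32\right)\right) = \left(10 - 98\right) \left(-4 + \left(-35 + 13\right) \left(12 - 32\right)\right) = \left(10 - 98\right) \left(-4 - -440\right) = - 88 \left(-4 + 440\right) = \left(-88\right) 436 = -38368$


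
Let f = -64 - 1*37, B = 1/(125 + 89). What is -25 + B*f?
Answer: -5451/214 ≈ -25.472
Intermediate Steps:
B = 1/214 ≈ 0.0046729
f = -101 (f = -64 - 37 = -101)
-25 + B*f = -25 + (1/214)*(-101) = -25 - 101/214 = -5451/214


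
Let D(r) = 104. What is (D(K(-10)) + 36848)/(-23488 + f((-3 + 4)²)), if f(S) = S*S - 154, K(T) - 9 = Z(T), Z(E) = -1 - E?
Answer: -36952/23641 ≈ -1.5630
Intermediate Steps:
K(T) = 8 - T (K(T) = 9 + (-1 - T) = 8 - T)
f(S) = -154 + S² (f(S) = S² - 154 = -154 + S²)
(D(K(-10)) + 36848)/(-23488 + f((-3 + 4)²)) = (104 + 36848)/(-23488 + (-154 + ((-3 + 4)²)²)) = 36952/(-23488 + (-154 + (1²)²)) = 36952/(-23488 + (-154 + 1²)) = 36952/(-23488 + (-154 + 1)) = 36952/(-23488 - 153) = 36952/(-23641) = 36952*(-1/23641) = -36952/23641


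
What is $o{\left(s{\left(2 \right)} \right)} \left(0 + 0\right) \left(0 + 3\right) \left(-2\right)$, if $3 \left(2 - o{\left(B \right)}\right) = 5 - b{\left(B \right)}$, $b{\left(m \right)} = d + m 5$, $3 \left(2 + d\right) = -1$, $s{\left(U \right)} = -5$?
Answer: $0$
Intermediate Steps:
$d = - \frac{7}{3}$ ($d = -2 + \frac{1}{3} \left(-1\right) = -2 - \frac{1}{3} = - \frac{7}{3} \approx -2.3333$)
$b{\left(m \right)} = - \frac{7}{3} + 5 m$ ($b{\left(m \right)} = - \frac{7}{3} + m 5 = - \frac{7}{3} + 5 m$)
$o{\left(B \right)} = - \frac{4}{9} + \frac{5 B}{3}$ ($o{\left(B \right)} = 2 - \frac{5 - \left(- \frac{7}{3} + 5 B\right)}{3} = 2 - \frac{\frac{22}{3} - 5 B}{3} = 2 + \left(- \frac{22}{9} + \frac{5 B}{3}\right) = - \frac{4}{9} + \frac{5 B}{3}$)
$o{\left(s{\left(2 \right)} \right)} \left(0 + 0\right) \left(0 + 3\right) \left(-2\right) = \left(- \frac{4}{9} + \frac{5}{3} \left(-5\right)\right) \left(0 + 0\right) \left(0 + 3\right) \left(-2\right) = \left(- \frac{4}{9} - \frac{25}{3}\right) 0 \cdot 3 \left(-2\right) = - \frac{79 \cdot 0 \left(-6\right)}{9} = \left(- \frac{79}{9}\right) 0 = 0$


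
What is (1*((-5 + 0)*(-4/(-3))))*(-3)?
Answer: 20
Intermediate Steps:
(1*((-5 + 0)*(-4/(-3))))*(-3) = (1*(-(-20)*(-1)/3))*(-3) = (1*(-5*4/3))*(-3) = (1*(-20/3))*(-3) = -20/3*(-3) = 20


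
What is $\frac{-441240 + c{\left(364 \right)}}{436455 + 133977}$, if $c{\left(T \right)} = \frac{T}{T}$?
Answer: $- \frac{441239}{570432} \approx -0.77352$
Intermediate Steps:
$c{\left(T \right)} = 1$
$\frac{-441240 + c{\left(364 \right)}}{436455 + 133977} = \frac{-441240 + 1}{436455 + 133977} = - \frac{441239}{570432}$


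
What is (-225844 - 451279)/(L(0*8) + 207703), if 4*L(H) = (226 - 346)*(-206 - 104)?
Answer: -677123/217003 ≈ -3.1203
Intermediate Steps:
L(H) = 9300 (L(H) = ((226 - 346)*(-206 - 104))/4 = (-120*(-310))/4 = (¼)*37200 = 9300)
(-225844 - 451279)/(L(0*8) + 207703) = (-225844 - 451279)/(9300 + 207703) = -677123/217003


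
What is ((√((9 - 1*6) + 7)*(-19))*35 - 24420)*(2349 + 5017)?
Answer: -179877720 - 4898390*√10 ≈ -1.9537e+8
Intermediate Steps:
((√((9 - 1*6) + 7)*(-19))*35 - 24420)*(2349 + 5017) = ((√((9 - 6) + 7)*(-19))*35 - 24420)*7366 = ((√(3 + 7)*(-19))*35 - 24420)*7366 = ((√10*(-19))*35 - 24420)*7366 = (-19*√10*35 - 24420)*7366 = (-665*√10 - 24420)*7366 = (-24420 - 665*√10)*7366 = -179877720 - 4898390*√10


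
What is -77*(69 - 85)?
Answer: 1232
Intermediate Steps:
-77*(69 - 85) = -77*(-16) = 1232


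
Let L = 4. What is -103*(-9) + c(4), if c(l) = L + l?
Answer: 935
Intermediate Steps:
c(l) = 4 + l
-103*(-9) + c(4) = -103*(-9) + (4 + 4) = 927 + 8 = 935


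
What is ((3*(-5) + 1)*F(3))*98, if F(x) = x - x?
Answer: 0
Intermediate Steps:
F(x) = 0
((3*(-5) + 1)*F(3))*98 = ((3*(-5) + 1)*0)*98 = ((-15 + 1)*0)*98 = -14*0*98 = 0*98 = 0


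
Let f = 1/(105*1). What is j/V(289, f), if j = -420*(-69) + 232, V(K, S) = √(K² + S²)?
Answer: 1533630*√920819026/460409513 ≈ 101.08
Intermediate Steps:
f = 1/105 ≈ 0.0095238
j = 29212 (j = 28980 + 232 = 29212)
j/V(289, f) = 29212/(√(289² + (1/105)²)) = 29212/(√(83521 + 1/11025)) = 29212/(√(920819026/11025)) = 29212/((√920819026/105)) = 29212*(105*√920819026/920819026) = 1533630*√920819026/460409513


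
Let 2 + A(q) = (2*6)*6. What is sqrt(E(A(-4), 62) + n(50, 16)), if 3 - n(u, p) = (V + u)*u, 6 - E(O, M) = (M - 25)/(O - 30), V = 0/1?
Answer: I*sqrt(996770)/20 ≈ 49.919*I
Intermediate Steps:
V = 0 (V = 0*1 = 0)
A(q) = 70 (A(q) = -2 + (2*6)*6 = -2 + 12*6 = -2 + 72 = 70)
E(O, M) = 6 - (-25 + M)/(-30 + O) (E(O, M) = 6 - (M - 25)/(O - 30) = 6 - (-25 + M)/(-30 + O))
n(u, p) = 3 - u**2 (n(u, p) = 3 - (0 + u)*u = 3 - u*u = 3 - u**2)
sqrt(E(A(-4), 62) + n(50, 16)) = sqrt((-155 - 1*62 + 6*70)/(-30 + 70) + (3 - 1*50**2)) = sqrt((-155 - 62 + 420)/40 + (3 - 1*2500)) = sqrt((1/40)*203 + (3 - 2500)) = sqrt(203/40 - 2497) = sqrt(-99677/40) = I*sqrt(996770)/20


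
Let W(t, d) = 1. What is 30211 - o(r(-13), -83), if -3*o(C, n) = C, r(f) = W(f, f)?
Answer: 90634/3 ≈ 30211.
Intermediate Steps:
r(f) = 1
o(C, n) = -C/3
30211 - o(r(-13), -83) = 30211 - (-1)/3 = 30211 - 1*(-⅓) = 30211 + ⅓ = 90634/3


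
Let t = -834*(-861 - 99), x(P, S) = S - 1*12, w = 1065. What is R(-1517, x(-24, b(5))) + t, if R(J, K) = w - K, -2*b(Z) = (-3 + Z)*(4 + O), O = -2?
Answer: 801719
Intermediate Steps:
b(Z) = 3 - Z (b(Z) = -(-3 + Z)*(4 - 2)/2 = -(-3 + Z)*2/2 = -(-6 + 2*Z)/2 = 3 - Z)
x(P, S) = -12 + S (x(P, S) = S - 12 = -12 + S)
R(J, K) = 1065 - K
t = 800640 (t = -834*(-960) = 800640)
R(-1517, x(-24, b(5))) + t = (1065 - (-12 + (3 - 1*5))) + 800640 = (1065 - (-12 + (3 - 5))) + 800640 = (1065 - (-12 - 2)) + 800640 = (1065 - 1*(-14)) + 800640 = (1065 + 14) + 800640 = 1079 + 800640 = 801719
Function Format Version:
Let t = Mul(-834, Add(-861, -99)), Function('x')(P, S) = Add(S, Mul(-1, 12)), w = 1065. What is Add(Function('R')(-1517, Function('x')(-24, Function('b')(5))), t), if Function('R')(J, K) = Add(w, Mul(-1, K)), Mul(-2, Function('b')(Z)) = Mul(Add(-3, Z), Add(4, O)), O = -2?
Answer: 801719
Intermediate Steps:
Function('b')(Z) = Add(3, Mul(-1, Z)) (Function('b')(Z) = Mul(Rational(-1, 2), Mul(Add(-3, Z), Add(4, -2))) = Mul(Rational(-1, 2), Mul(Add(-3, Z), 2)) = Mul(Rational(-1, 2), Add(-6, Mul(2, Z))) = Add(3, Mul(-1, Z)))
Function('x')(P, S) = Add(-12, S) (Function('x')(P, S) = Add(S, -12) = Add(-12, S))
Function('R')(J, K) = Add(1065, Mul(-1, K))
t = 800640 (t = Mul(-834, -960) = 800640)
Add(Function('R')(-1517, Function('x')(-24, Function('b')(5))), t) = Add(Add(1065, Mul(-1, Add(-12, Add(3, Mul(-1, 5))))), 800640) = Add(Add(1065, Mul(-1, Add(-12, Add(3, -5)))), 800640) = Add(Add(1065, Mul(-1, Add(-12, -2))), 800640) = Add(Add(1065, Mul(-1, -14)), 800640) = Add(Add(1065, 14), 800640) = Add(1079, 800640) = 801719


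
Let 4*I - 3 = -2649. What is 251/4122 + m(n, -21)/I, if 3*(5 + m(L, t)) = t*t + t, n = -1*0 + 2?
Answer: -28921/201978 ≈ -0.14319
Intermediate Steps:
n = 2 (n = 0 + 2 = 2)
I = -1323/2 (I = ¾ + (¼)*(-2649) = ¾ - 2649/4 = -1323/2 ≈ -661.50)
m(L, t) = -5 + t/3 + t²/3 (m(L, t) = -5 + (t*t + t)/3 = -5 + (t² + t)/3 = -5 + (t + t²)/3 = -5 + (t/3 + t²/3) = -5 + t/3 + t²/3)
251/4122 + m(n, -21)/I = 251/4122 + (-5 + (⅓)*(-21) + (⅓)*(-21)²)/(-1323/2) = 251*(1/4122) + (-5 - 7 + (⅓)*441)*(-2/1323) = 251/4122 + (-5 - 7 + 147)*(-2/1323) = 251/4122 + 135*(-2/1323) = 251/4122 - 10/49 = -28921/201978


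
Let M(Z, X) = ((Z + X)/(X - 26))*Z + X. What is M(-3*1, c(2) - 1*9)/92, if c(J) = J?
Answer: -87/1012 ≈ -0.085968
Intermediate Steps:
M(Z, X) = X + Z*(X + Z)/(-26 + X) (M(Z, X) = ((X + Z)/(-26 + X))*Z + X = Z*(X + Z)/(-26 + X) + X = X + Z*(X + Z)/(-26 + X))
M(-3*1, c(2) - 1*9)/92 = (((2 - 1*9)² + (-3*1)² - 26*(2 - 1*9) + (2 - 1*9)*(-3*1))/(-26 + (2 - 1*9)))/92 = (((2 - 9)² + (-3)² - 26*(2 - 9) + (2 - 9)*(-3))/(-26 + (2 - 9)))*(1/92) = (((-7)² + 9 - 26*(-7) - 7*(-3))/(-26 - 7))*(1/92) = ((49 + 9 + 182 + 21)/(-33))*(1/92) = -1/33*261*(1/92) = -87/11*1/92 = -87/1012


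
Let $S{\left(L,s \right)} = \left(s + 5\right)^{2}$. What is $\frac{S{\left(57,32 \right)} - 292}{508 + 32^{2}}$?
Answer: $\frac{1077}{1532} \approx 0.703$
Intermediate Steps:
$S{\left(L,s \right)} = \left(5 + s\right)^{2}$
$\frac{S{\left(57,32 \right)} - 292}{508 + 32^{2}} = \frac{\left(5 + 32\right)^{2} - 292}{508 + 32^{2}} = \frac{37^{2} - 292}{508 + 1024} = \frac{1369 - 292}{1532} = 1077 \cdot \frac{1}{1532} = \frac{1077}{1532}$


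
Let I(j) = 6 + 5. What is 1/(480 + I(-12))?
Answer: 1/491 ≈ 0.0020367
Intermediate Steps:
I(j) = 11
1/(480 + I(-12)) = 1/(480 + 11) = 1/491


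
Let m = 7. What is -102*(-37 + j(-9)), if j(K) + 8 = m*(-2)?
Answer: 6018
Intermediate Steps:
j(K) = -22 (j(K) = -8 + 7*(-2) = -8 - 14 = -22)
-102*(-37 + j(-9)) = -102*(-37 - 22) = -102*(-59) = 6018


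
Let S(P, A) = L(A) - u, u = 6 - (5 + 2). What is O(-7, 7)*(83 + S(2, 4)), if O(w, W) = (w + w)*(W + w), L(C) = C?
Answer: 0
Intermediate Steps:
u = -1 (u = 6 - 1*7 = 6 - 7 = -1)
S(P, A) = 1 + A (S(P, A) = A - 1*(-1) = A + 1 = 1 + A)
O(w, W) = 2*w*(W + w) (O(w, W) = (2*w)*(W + w) = 2*w*(W + w))
O(-7, 7)*(83 + S(2, 4)) = (2*(-7)*(7 - 7))*(83 + (1 + 4)) = (2*(-7)*0)*(83 + 5) = 0*88 = 0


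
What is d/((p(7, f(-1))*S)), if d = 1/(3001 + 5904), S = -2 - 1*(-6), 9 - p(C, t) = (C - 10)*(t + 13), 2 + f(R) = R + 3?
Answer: 1/1709760 ≈ 5.8488e-7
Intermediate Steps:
f(R) = 1 + R (f(R) = -2 + (R + 3) = -2 + (3 + R) = 1 + R)
p(C, t) = 9 - (-10 + C)*(13 + t) (p(C, t) = 9 - (C - 10)*(t + 13) = 9 - (-10 + C)*(13 + t))
S = 4 (S = -2 + 6 = 4)
d = 1/8905 ≈ 0.00011230
d/((p(7, f(-1))*S)) = 1/(8905*(((139 - 13*7 + 10*(1 - 1) - 1*7*(1 - 1))*4))) = 1/(8905*(((139 - 91 + 10*0 - 1*7*0)*4))) = 1/(8905*(((139 - 91 + 0 + 0)*4))) = 1/(8905*((48*4))) = (1/8905)/192 = (1/8905)*(1/192) = 1/1709760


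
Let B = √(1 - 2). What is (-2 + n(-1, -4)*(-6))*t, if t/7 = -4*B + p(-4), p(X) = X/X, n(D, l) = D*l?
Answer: -182 + 728*I ≈ -182.0 + 728.0*I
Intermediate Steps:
p(X) = 1
B = I (B = √(-1) = I ≈ 1.0*I)
t = 7 - 28*I (t = 7*(-4*I + 1) = 7*(1 - 4*I) = 7 - 28*I ≈ 7.0 - 28.0*I)
(-2 + n(-1, -4)*(-6))*t = (-2 - 1*(-4)*(-6))*(7 - 28*I) = (-2 + 4*(-6))*(7 - 28*I) = (-2 - 24)*(7 - 28*I) = -26*(7 - 28*I) = -182 + 728*I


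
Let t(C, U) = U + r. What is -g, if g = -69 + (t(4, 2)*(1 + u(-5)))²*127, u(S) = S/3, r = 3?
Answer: -12079/9 ≈ -1342.1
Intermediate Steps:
u(S) = S/3 (u(S) = S*(⅓) = S/3)
t(C, U) = 3 + U (t(C, U) = U + 3 = 3 + U)
g = 12079/9 (g = -69 + ((3 + 2)*(1 + (⅓)*(-5)))²*127 = -69 + (5*(1 - 5/3))²*127 = -69 + (5*(-⅔))²*127 = -69 + (-10/3)²*127 = -69 + (100/9)*127 = -69 + 12700/9 = 12079/9 ≈ 1342.1)
-g = -1*12079/9 = -12079/9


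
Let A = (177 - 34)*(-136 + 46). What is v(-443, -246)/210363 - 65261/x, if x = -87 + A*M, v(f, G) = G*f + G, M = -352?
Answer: 159614698751/317658858513 ≈ 0.50247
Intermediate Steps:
v(f, G) = G + G*f
A = -12870 (A = 143*(-90) = -12870)
x = 4530153 (x = -87 - 12870*(-352) = -87 + 4530240 = 4530153)
v(-443, -246)/210363 - 65261/x = -246*(1 - 443)/210363 - 65261/4530153 = -246*(-442)*(1/210363) - 65261*1/4530153 = 108732*(1/210363) - 65261/4530153 = 36244/70121 - 65261/4530153 = 159614698751/317658858513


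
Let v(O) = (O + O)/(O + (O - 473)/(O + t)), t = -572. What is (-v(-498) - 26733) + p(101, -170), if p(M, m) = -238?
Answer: -14346643939/531889 ≈ -26973.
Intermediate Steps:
v(O) = 2*O/(O + (-473 + O)/(-572 + O)) (v(O) = (O + O)/(O + (O - 473)/(O - 572)) = (2*O)/(O + (-473 + O)/(-572 + O)) = 2*O/(O + (-473 + O)/(-572 + O)))
(-v(-498) - 26733) + p(101, -170) = (-2*(-498)*(-572 - 498)/(-473 + (-498)**2 - 571*(-498)) - 26733) - 238 = (-2*(-498)*(-1070)/(-473 + 248004 + 284358) - 26733) - 238 = (-2*(-498)*(-1070)/531889 - 26733) - 238 = (-1*1065720/531889 - 26733) - 238 = (-1065720/531889 - 26733) - 238 = -14220054357/531889 - 238 = -14346643939/531889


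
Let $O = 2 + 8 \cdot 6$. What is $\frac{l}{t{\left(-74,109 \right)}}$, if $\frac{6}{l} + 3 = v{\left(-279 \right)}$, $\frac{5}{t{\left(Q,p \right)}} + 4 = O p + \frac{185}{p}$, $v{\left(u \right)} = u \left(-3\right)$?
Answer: $\frac{593799}{75755} \approx 7.8384$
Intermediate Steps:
$v{\left(u \right)} = - 3 u$
$O = 50$ ($O = 2 + 48 = 50$)
$t{\left(Q,p \right)} = \frac{5}{-4 + 50 p + \frac{185}{p}}$ ($t{\left(Q,p \right)} = \frac{5}{-4 + \left(50 p + \frac{185}{p}\right)} = \frac{5}{-4 + 50 p + \frac{185}{p}}$)
$l = \frac{1}{139}$ ($l = \frac{6}{-3 - -837} = \frac{6}{-3 + 837} = \frac{6}{834} = 6 \cdot \frac{1}{834} = \frac{1}{139} \approx 0.0071942$)
$\frac{l}{t{\left(-74,109 \right)}} = \frac{1}{139 \cdot 5 \cdot 109 \frac{1}{185 - 436 + 50 \cdot 109^{2}}} = \frac{1}{139 \cdot 5 \cdot 109 \frac{1}{185 - 436 + 50 \cdot 11881}} = \frac{1}{139 \cdot 5 \cdot 109 \frac{1}{185 - 436 + 594050}} = \frac{1}{139 \cdot 5 \cdot 109 \cdot \frac{1}{593799}} = \frac{1}{139 \cdot \frac{545}{593799}} = \frac{1}{139} \cdot \frac{593799}{545} = \frac{593799}{75755}$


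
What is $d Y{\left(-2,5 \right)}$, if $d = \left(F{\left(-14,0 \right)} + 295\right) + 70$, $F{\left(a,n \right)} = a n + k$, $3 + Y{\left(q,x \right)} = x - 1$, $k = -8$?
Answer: $357$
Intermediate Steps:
$Y{\left(q,x \right)} = -4 + x$ ($Y{\left(q,x \right)} = -3 + \left(x - 1\right) = -3 + \left(-1 + x\right) = -4 + x$)
$F{\left(a,n \right)} = -8 + a n$ ($F{\left(a,n \right)} = a n - 8 = -8 + a n$)
$d = 357$ ($d = \left(\left(-8 - 0\right) + 295\right) + 70 = \left(\left(-8 + 0\right) + 295\right) + 70 = \left(-8 + 295\right) + 70 = 287 + 70 = 357$)
$d Y{\left(-2,5 \right)} = 357 \left(-4 + 5\right) = 357 \cdot 1 = 357$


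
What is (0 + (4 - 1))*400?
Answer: 1200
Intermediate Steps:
(0 + (4 - 1))*400 = (0 + 3)*400 = 3*400 = 1200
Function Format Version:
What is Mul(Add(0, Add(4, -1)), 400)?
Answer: 1200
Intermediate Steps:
Mul(Add(0, Add(4, -1)), 400) = Mul(Add(0, 3), 400) = Mul(3, 400) = 1200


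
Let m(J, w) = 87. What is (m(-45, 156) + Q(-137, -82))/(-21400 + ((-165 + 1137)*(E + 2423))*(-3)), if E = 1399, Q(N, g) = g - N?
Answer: -71/5583176 ≈ -1.2717e-5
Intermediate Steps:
(m(-45, 156) + Q(-137, -82))/(-21400 + ((-165 + 1137)*(E + 2423))*(-3)) = (87 + (-82 - 1*(-137)))/(-21400 + ((-165 + 1137)*(1399 + 2423))*(-3)) = (87 + (-82 + 137))/(-21400 + (972*3822)*(-3)) = (87 + 55)/(-21400 + 3714984*(-3)) = 142/(-21400 - 11144952) = 142/(-11166352) = 142*(-1/11166352) = -71/5583176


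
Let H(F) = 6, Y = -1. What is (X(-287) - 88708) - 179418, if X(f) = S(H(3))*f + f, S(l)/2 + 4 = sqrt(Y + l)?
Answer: -266117 - 574*sqrt(5) ≈ -2.6740e+5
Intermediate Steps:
S(l) = -8 + 2*sqrt(-1 + l)
X(f) = f + f*(-8 + 2*sqrt(5)) (X(f) = (-8 + 2*sqrt(-1 + 6))*f + f = (-8 + 2*sqrt(5))*f + f = f*(-8 + 2*sqrt(5)) + f = f + f*(-8 + 2*sqrt(5)))
(X(-287) - 88708) - 179418 = (-287*(-7 + 2*sqrt(5)) - 88708) - 179418 = ((2009 - 574*sqrt(5)) - 88708) - 179418 = (-86699 - 574*sqrt(5)) - 179418 = -266117 - 574*sqrt(5)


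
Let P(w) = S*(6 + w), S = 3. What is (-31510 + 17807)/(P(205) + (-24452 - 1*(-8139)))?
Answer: 13703/15680 ≈ 0.87392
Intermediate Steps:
P(w) = 18 + 3*w (P(w) = 3*(6 + w) = 18 + 3*w)
(-31510 + 17807)/(P(205) + (-24452 - 1*(-8139))) = (-31510 + 17807)/((18 + 3*205) + (-24452 - 1*(-8139))) = -13703/((18 + 615) + (-24452 + 8139)) = -13703/(633 - 16313) = -13703/(-15680) = -13703*(-1/15680) = 13703/15680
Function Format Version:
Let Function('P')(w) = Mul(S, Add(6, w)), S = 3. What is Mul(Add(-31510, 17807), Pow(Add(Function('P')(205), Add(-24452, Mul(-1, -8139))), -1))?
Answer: Rational(13703, 15680) ≈ 0.87392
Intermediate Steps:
Function('P')(w) = Add(18, Mul(3, w)) (Function('P')(w) = Mul(3, Add(6, w)) = Add(18, Mul(3, w)))
Mul(Add(-31510, 17807), Pow(Add(Function('P')(205), Add(-24452, Mul(-1, -8139))), -1)) = Mul(Add(-31510, 17807), Pow(Add(Add(18, Mul(3, 205)), Add(-24452, Mul(-1, -8139))), -1)) = Mul(-13703, Pow(Add(Add(18, 615), Add(-24452, 8139)), -1)) = Mul(-13703, Pow(Add(633, -16313), -1)) = Mul(-13703, Pow(-15680, -1)) = Mul(-13703, Rational(-1, 15680)) = Rational(13703, 15680)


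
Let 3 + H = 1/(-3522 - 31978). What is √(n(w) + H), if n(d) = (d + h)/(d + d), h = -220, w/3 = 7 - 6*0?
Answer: I*√43006187805/74550 ≈ 2.7817*I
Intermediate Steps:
w = 21 (w = 3*(7 - 6*0) = 3*(7 + 0) = 3*7 = 21)
H = -106501/35500 (H = -3 + 1/(-3522 - 31978) = -3 + 1/(-35500) = -3 - 1/35500 = -106501/35500 ≈ -3.0000)
n(d) = (-220 + d)/(2*d) (n(d) = (d - 220)/(d + d) = (-220 + d)/((2*d)) = (-220 + d)*(1/(2*d)) = (-220 + d)/(2*d))
√(n(w) + H) = √((½)*(-220 + 21)/21 - 106501/35500) = √((½)*(1/21)*(-199) - 106501/35500) = √(-199/42 - 106501/35500) = √(-5768771/745500) = I*√43006187805/74550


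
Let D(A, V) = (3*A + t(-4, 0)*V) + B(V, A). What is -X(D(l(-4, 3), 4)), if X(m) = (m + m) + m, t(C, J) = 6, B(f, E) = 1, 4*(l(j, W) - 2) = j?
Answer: -84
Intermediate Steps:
l(j, W) = 2 + j/4
D(A, V) = 1 + 3*A + 6*V (D(A, V) = (3*A + 6*V) + 1 = 1 + 3*A + 6*V)
X(m) = 3*m (X(m) = 2*m + m = 3*m)
-X(D(l(-4, 3), 4)) = -3*(1 + 3*(2 + (¼)*(-4)) + 6*4) = -3*(1 + 3*(2 - 1) + 24) = -3*(1 + 3*1 + 24) = -3*(1 + 3 + 24) = -3*28 = -1*84 = -84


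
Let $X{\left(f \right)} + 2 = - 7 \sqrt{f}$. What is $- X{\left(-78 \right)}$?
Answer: $2 + 7 i \sqrt{78} \approx 2.0 + 61.822 i$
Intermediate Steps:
$X{\left(f \right)} = -2 - 7 \sqrt{f}$
$- X{\left(-78 \right)} = - (-2 - 7 \sqrt{-78}) = - (-2 - 7 i \sqrt{78}) = 2 + 7 i \sqrt{78}$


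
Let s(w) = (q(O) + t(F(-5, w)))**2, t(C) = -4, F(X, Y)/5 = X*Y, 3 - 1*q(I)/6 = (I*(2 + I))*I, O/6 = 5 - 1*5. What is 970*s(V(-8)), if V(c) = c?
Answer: 190120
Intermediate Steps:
O = 0 (O = 6*(5 - 1*5) = 6*(5 - 5) = 6*0 = 0)
q(I) = 18 - 6*I**2*(2 + I) (q(I) = 18 - 6*I*(2 + I)*I = 18 - 6*I**2*(2 + I))
F(X, Y) = 5*X*Y (F(X, Y) = 5*(X*Y) = 5*X*Y)
s(w) = 196 (s(w) = ((18 - 12*0**2 - 6*0**3) - 4)**2 = ((18 - 12*0 - 6*0) - 4)**2 = ((18 + 0 + 0) - 4)**2 = (18 - 4)**2 = 14**2 = 196)
970*s(V(-8)) = 970*196 = 190120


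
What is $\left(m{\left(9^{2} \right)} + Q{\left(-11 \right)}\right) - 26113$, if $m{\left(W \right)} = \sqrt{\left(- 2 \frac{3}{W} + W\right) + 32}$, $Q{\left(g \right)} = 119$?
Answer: $-25994 + \frac{\sqrt{9147}}{9} \approx -25983.0$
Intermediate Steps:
$m{\left(W \right)} = \sqrt{32 + W - \frac{6}{W}}$ ($m{\left(W \right)} = \sqrt{\left(- \frac{6}{W} + W\right) + 32} = \sqrt{\left(W - \frac{6}{W}\right) + 32} = \sqrt{32 + W - \frac{6}{W}}$)
$\left(m{\left(9^{2} \right)} + Q{\left(-11 \right)}\right) - 26113 = \left(\sqrt{32 + 9^{2} - \frac{6}{9^{2}}} + 119\right) - 26113 = \left(\sqrt{32 + 81 - \frac{6}{81}} + 119\right) - 26113 = \left(\sqrt{32 + 81 - \frac{2}{27}} + 119\right) - 26113 = \left(\sqrt{\frac{3049}{27}} + 119\right) - 26113 = \left(\frac{\sqrt{9147}}{9} + 119\right) - 26113 = \left(119 + \frac{\sqrt{9147}}{9}\right) - 26113 = -25994 + \frac{\sqrt{9147}}{9}$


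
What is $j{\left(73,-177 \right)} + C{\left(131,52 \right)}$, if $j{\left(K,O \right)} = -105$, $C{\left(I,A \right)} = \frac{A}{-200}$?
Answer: $- \frac{5263}{50} \approx -105.26$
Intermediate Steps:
$C{\left(I,A \right)} = - \frac{A}{200}$ ($C{\left(I,A \right)} = A \left(- \frac{1}{200}\right) = - \frac{A}{200}$)
$j{\left(73,-177 \right)} + C{\left(131,52 \right)} = -105 - \frac{13}{50} = - \frac{5263}{50}$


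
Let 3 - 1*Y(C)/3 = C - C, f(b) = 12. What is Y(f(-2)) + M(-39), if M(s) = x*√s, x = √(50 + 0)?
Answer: 9 + 5*I*√78 ≈ 9.0 + 44.159*I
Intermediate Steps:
x = 5*√2 (x = √50 = 5*√2 ≈ 7.0711)
M(s) = 5*√2*√s (M(s) = (5*√2)*√s = 5*√2*√s)
Y(C) = 9 (Y(C) = 9 - 3*(C - C) = 9 - 3*0 = 9 + 0 = 9)
Y(f(-2)) + M(-39) = 9 + 5*√2*√(-39) = 9 + 5*√2*(I*√39) = 9 + 5*I*√78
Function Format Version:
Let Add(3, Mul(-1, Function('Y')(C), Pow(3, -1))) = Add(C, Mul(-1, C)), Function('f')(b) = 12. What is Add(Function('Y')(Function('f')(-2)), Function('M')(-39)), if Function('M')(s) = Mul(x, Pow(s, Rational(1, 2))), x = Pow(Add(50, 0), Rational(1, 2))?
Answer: Add(9, Mul(5, I, Pow(78, Rational(1, 2)))) ≈ Add(9.0000, Mul(44.159, I))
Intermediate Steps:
x = Mul(5, Pow(2, Rational(1, 2))) (x = Pow(50, Rational(1, 2)) = Mul(5, Pow(2, Rational(1, 2))) ≈ 7.0711)
Function('M')(s) = Mul(5, Pow(2, Rational(1, 2)), Pow(s, Rational(1, 2))) (Function('M')(s) = Mul(Mul(5, Pow(2, Rational(1, 2))), Pow(s, Rational(1, 2))) = Mul(5, Pow(2, Rational(1, 2)), Pow(s, Rational(1, 2))))
Function('Y')(C) = 9 (Function('Y')(C) = Add(9, Mul(-3, Add(C, Mul(-1, C)))) = Add(9, Mul(-3, 0)) = Add(9, 0) = 9)
Add(Function('Y')(Function('f')(-2)), Function('M')(-39)) = Add(9, Mul(5, Pow(2, Rational(1, 2)), Pow(-39, Rational(1, 2)))) = Add(9, Mul(5, Pow(2, Rational(1, 2)), Mul(I, Pow(39, Rational(1, 2))))) = Add(9, Mul(5, I, Pow(78, Rational(1, 2))))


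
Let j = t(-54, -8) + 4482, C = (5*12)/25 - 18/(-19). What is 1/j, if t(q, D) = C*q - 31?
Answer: 95/405673 ≈ 0.00023418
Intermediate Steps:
C = 318/95 (C = 60*(1/25) - 18*(-1/19) = 12/5 + 18/19 = 318/95 ≈ 3.3474)
t(q, D) = -31 + 318*q/95 (t(q, D) = 318*q/95 - 31 = -31 + 318*q/95)
j = 405673/95 (j = (-31 + (318/95)*(-54)) + 4482 = (-31 - 17172/95) + 4482 = -20117/95 + 4482 = 405673/95 ≈ 4270.2)
1/j = 1/(405673/95) = 95/405673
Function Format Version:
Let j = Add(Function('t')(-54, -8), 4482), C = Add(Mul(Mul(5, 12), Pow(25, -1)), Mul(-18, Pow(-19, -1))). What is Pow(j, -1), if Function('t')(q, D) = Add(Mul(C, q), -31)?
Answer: Rational(95, 405673) ≈ 0.00023418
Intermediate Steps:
C = Rational(318, 95) (C = Add(Mul(60, Rational(1, 25)), Mul(-18, Rational(-1, 19))) = Add(Rational(12, 5), Rational(18, 19)) = Rational(318, 95) ≈ 3.3474)
Function('t')(q, D) = Add(-31, Mul(Rational(318, 95), q)) (Function('t')(q, D) = Add(Mul(Rational(318, 95), q), -31) = Add(-31, Mul(Rational(318, 95), q)))
j = Rational(405673, 95) (j = Add(Add(-31, Mul(Rational(318, 95), -54)), 4482) = Add(Add(-31, Rational(-17172, 95)), 4482) = Add(Rational(-20117, 95), 4482) = Rational(405673, 95) ≈ 4270.2)
Pow(j, -1) = Pow(Rational(405673, 95), -1) = Rational(95, 405673)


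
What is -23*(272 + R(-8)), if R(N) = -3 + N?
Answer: -6003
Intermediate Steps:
-23*(272 + R(-8)) = -23*(272 + (-3 - 8)) = -23*(272 - 11) = -23*261 = -6003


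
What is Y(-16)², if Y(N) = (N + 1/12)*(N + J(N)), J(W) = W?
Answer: 2334784/9 ≈ 2.5942e+5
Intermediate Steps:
Y(N) = 2*N*(1/12 + N) (Y(N) = (N + 1/12)*(N + N) = (N + 1/12)*(2*N) = (1/12 + N)*(2*N) = 2*N*(1/12 + N))
Y(-16)² = ((⅙)*(-16)*(1 + 12*(-16)))² = ((⅙)*(-16)*(1 - 192))² = ((⅙)*(-16)*(-191))² = (1528/3)² = 2334784/9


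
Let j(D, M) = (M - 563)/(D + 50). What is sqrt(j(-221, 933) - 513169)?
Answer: I*sqrt(1667293111)/57 ≈ 716.36*I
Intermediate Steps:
j(D, M) = (-563 + M)/(50 + D)
sqrt(j(-221, 933) - 513169) = sqrt((-563 + 933)/(50 - 221) - 513169) = sqrt(370/(-171) - 513169) = sqrt(-1/171*370 - 513169) = sqrt(-370/171 - 513169) = sqrt(-87752269/171) = I*sqrt(1667293111)/57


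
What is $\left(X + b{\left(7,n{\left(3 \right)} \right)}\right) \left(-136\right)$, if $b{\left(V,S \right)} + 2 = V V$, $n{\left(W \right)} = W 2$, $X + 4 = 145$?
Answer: $-25568$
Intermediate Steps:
$X = 141$ ($X = -4 + 145 = 141$)
$n{\left(W \right)} = 2 W$
$b{\left(V,S \right)} = -2 + V^{2}$ ($b{\left(V,S \right)} = -2 + V V = -2 + V^{2}$)
$\left(X + b{\left(7,n{\left(3 \right)} \right)}\right) \left(-136\right) = \left(141 - \left(2 - 7^{2}\right)\right) \left(-136\right) = \left(141 + \left(-2 + 49\right)\right) \left(-136\right) = \left(141 + 47\right) \left(-136\right) = 188 \left(-136\right) = -25568$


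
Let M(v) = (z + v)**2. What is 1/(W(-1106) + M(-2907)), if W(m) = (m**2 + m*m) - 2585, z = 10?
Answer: 1/10836496 ≈ 9.2281e-8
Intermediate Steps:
W(m) = -2585 + 2*m**2 (W(m) = (m**2 + m**2) - 2585 = 2*m**2 - 2585 = -2585 + 2*m**2)
M(v) = (10 + v)**2
1/(W(-1106) + M(-2907)) = 1/((-2585 + 2*(-1106)**2) + (10 - 2907)**2) = 1/((-2585 + 2*1223236) + (-2897)**2) = 1/((-2585 + 2446472) + 8392609) = 1/(2443887 + 8392609) = 1/10836496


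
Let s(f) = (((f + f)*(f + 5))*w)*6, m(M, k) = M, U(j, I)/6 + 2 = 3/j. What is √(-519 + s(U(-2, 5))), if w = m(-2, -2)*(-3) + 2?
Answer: √31737 ≈ 178.15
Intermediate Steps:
U(j, I) = -12 + 18/j (U(j, I) = -12 + 6*(3/j) = -12 + 18/j)
w = 8 (w = -2*(-3) + 2 = 6 + 2 = 8)
s(f) = 96*f*(5 + f) (s(f) = (((f + f)*(f + 5))*8)*6 = (((2*f)*(5 + f))*8)*6 = ((2*f*(5 + f))*8)*6 = (16*f*(5 + f))*6 = 96*f*(5 + f))
√(-519 + s(U(-2, 5))) = √(-519 + 96*(-12 + 18/(-2))*(5 + (-12 + 18/(-2)))) = √(-519 + 96*(-12 + 18*(-½))*(5 + (-12 + 18*(-½)))) = √(-519 + 96*(-12 - 9)*(5 + (-12 - 9))) = √(-519 + 96*(-21)*(5 - 21)) = √(-519 + 96*(-21)*(-16)) = √(-519 + 32256) = √31737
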